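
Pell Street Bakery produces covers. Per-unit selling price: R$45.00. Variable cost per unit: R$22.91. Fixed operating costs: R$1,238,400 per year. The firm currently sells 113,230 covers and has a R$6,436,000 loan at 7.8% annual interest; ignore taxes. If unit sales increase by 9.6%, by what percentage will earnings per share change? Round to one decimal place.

+31.6%

Total contribution margin = 113,230 × R$22.09 = R$2,501,250.70.
EBIT = R$2,501,250.70 − R$1,238,400 = R$1,262,850.70.
Interest = R$502,008.00, so EBIT − I = R$760,842.70.
DCL = total CM / (EBIT − I) = R$2,501,250.70 / R$760,842.70 = 3.2875.
EPS therefore changes by 3.2875 × (+9.6%) = +31.6%.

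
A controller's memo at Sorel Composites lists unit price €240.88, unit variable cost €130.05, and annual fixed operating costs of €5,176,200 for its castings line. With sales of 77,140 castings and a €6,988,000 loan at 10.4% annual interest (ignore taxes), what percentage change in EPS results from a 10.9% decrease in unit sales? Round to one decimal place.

Contribution at this volume is 77,140 × €110.83 = €8,549,426.20.
EBIT = €8,549,426.20 − €5,176,200 = €3,373,226.20.
After interest of €726,752.00, pre-tax earnings = €2,646,474.20.
DCL = total CM / (EBIT − I) = €8,549,426.20 / €2,646,474.20 = 3.2305.
EPS therefore changes by 3.2305 × (-10.9%) = -35.2%.

-35.2%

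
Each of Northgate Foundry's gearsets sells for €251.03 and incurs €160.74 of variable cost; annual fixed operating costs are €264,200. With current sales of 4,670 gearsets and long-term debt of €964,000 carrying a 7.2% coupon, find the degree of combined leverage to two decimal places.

At 4,670 units, contribution = 4,670 × €90.29 = €421,654.30.
EBIT = €421,654.30 − €264,200 = €157,454.30. Interest = €69,408.00.
DOL = €421,654.30 ÷ €157,454.30 = 2.6779; DFL = €157,454.30 ÷ €88,046.30 = 1.7883.
DCL = DOL × DFL = 2.6779 × 1.7883 = 4.7889.

4.79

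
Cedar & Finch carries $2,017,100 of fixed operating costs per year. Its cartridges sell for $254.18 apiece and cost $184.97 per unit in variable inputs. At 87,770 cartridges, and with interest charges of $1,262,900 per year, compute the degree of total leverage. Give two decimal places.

Contribution at this volume is 87,770 × $69.21 = $6,074,561.70.
EBIT = $6,074,561.70 − $2,017,100 = $4,057,461.70. Interest = $1,262,900.00.
DOL = $6,074,561.70 ÷ $4,057,461.70 = 1.4971; DFL = $4,057,461.70 ÷ $2,794,561.70 = 1.4519.
Combined leverage = 1.4971 × 1.4519 = 2.1736.

2.17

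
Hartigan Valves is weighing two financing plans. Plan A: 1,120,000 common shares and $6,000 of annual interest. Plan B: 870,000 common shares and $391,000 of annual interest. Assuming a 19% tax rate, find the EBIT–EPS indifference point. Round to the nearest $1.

$1,730,800

Set EPS_A = EPS_B: (EBIT − $6,000)(1 − 0.19) ÷ 1,120,000 = (EBIT − $391,000)(1 − 0.19) ÷ 870,000.
The (1 − t) factor cancels: (EBIT − 6,000) × 870,000 = (EBIT − 391,000) × 1,120,000.
EBIT × (1,120,000 − 870,000) = 391,000 × 1,120,000 − 6,000 × 870,000 = 432,700,000,000, so EBIT = 432,700,000,000 ÷ 250,000 = 1,730,800.00.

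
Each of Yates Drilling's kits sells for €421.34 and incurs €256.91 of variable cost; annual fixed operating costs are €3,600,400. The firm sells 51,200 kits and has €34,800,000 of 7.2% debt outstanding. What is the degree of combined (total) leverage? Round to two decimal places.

Total contribution margin = 51,200 × €164.43 = €8,418,816.00.
Subtracting fixed costs: EBIT = €8,418,816.00 − €3,600,400 = €4,818,416.00. Interest = €2,505,600.00.
DOL = €8,418,816.00 ÷ €4,818,416.00 = 1.7472; DFL = €4,818,416.00 ÷ €2,312,816.00 = 2.0834.
DCL = DOL × DFL = 1.7472 × 2.0834 = 3.6401.

3.64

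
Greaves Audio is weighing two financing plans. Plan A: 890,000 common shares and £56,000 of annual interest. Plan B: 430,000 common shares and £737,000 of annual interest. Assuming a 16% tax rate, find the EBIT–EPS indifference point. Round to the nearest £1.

£1,373,587

At indifference, (EBIT − 56,000)(1 − t)/890,000 = (EBIT − 737,000)(1 − t)/430,000.
Cancelling (1 − t) and cross-multiplying: 430,000·(EBIT − 56,000) = 890,000·(EBIT − 737,000).
Solving, EBIT = (737,000·890,000 − 56,000·430,000) / (890,000 − 430,000) = 631,850,000,000 / 460,000 = 1,373,586.96.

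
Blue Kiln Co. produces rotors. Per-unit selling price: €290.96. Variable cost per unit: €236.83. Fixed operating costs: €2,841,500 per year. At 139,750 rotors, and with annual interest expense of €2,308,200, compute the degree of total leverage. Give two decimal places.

Contribution at this volume is 139,750 × €54.13 = €7,564,667.50.
Subtracting fixed costs: EBIT = €7,564,667.50 − €2,841,500 = €4,723,167.50. Interest = €2,308,200.00.
DOL = €7,564,667.50 ÷ €4,723,167.50 = 1.6016; DFL = €4,723,167.50 ÷ €2,414,967.50 = 1.9558.
Combined leverage = 1.6016 × 1.9558 = 3.1324.

3.13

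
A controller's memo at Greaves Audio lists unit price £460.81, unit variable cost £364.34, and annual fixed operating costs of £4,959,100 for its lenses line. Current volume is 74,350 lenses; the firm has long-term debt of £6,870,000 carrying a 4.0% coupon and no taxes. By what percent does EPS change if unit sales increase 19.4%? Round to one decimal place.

At 74,350 units, contribution = 74,350 × £96.47 = £7,172,544.50.
EBIT = £7,172,544.50 − £4,959,100 = £2,213,444.50.
Interest = £274,800.00, so EBIT − I = £1,938,644.50.
DCL = total CM / (EBIT − I) = £7,172,544.50 / £1,938,644.50 = 3.6998.
EPS therefore changes by 3.6998 × (+19.4%) = +71.8%.

+71.8%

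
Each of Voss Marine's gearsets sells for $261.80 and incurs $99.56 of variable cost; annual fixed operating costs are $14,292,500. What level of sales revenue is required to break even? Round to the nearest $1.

Contribution margin per unit = $261.80 − $99.56 = $162.24, a CM ratio of $162.24 ÷ $261.80 = 0.6197.
Break-even revenue = fixed costs × price ÷ CM = $14,292,500 × $261.80 ÷ $162.24 = $23,063,218.

$23,063,218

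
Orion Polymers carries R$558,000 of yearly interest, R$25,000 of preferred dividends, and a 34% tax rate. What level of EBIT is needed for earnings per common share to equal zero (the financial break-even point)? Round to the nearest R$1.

Grossing the preferred dividend up to pre-tax terms: R$25,000 / (1 − 0.34) = R$37,878.79.
EPS = 0 when EBIT covers interest plus the pre-tax preferred burden: R$558,000 + R$37,878.79 = R$595,878.79.

R$595,879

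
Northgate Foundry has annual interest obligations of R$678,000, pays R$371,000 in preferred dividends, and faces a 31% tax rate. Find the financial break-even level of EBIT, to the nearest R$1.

Preferred dividends are paid after tax, so their pre-tax equivalent is R$371,000 ÷ (1 − 0.31) = R$537,681.16.
Financial break-even EBIT = interest + D_p ÷ (1 − t) = R$678,000 + R$537,681.16 = R$1,215,681.16.

R$1,215,681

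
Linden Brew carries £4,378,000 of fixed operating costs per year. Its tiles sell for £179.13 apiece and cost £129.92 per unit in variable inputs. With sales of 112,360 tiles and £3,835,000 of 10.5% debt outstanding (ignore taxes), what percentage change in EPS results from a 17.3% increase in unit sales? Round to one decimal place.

+127.8%

Contribution at this volume is 112,360 × £49.21 = £5,529,235.60.
Operating income = contribution − fixed costs = £5,529,235.60 − £4,378,000 = £1,151,235.60.
After interest of £402,675.00, pre-tax earnings = £748,560.60.
Degree of combined leverage = contribution ÷ (EBIT − I) = £5,529,235.60 ÷ £748,560.60 = 7.3865.
%ΔEPS = DCL × %ΔSales = 7.3865 × +17.3% = +127.8%.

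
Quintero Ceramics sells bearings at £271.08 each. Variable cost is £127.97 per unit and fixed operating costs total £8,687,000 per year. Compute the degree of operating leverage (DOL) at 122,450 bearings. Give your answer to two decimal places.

Total contribution margin = 122,450 × £143.11 = £17,523,819.50.
EBIT = £17,523,819.50 − £8,687,000 = £8,836,819.50.
So DOL = total CM / EBIT = £17,523,819.50 / £8,836,819.50 = 1.9830.

1.98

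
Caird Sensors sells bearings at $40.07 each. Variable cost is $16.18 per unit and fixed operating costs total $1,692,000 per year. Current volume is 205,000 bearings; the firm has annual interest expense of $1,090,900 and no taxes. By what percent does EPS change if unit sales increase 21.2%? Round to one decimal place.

Contribution at this volume is 205,000 × $23.89 = $4,897,450.00.
EBIT = $4,897,450.00 − $1,692,000 = $3,205,450.00.
Interest = $1,090,900.00, so EBIT − I = $2,114,550.00.
DCL = total CM / (EBIT − I) = $4,897,450.00 / $2,114,550.00 = 2.3161.
%ΔEPS = DCL × %ΔSales = 2.3161 × +21.2% = +49.1%.

+49.1%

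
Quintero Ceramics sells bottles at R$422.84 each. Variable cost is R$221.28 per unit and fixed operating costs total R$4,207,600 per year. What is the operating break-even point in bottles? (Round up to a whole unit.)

20,876 bottles

Unit CM = price − variable cost = R$422.84 − R$221.28 = R$201.56.
Break-even Q = R$4,207,600 / R$201.56 = 20,875.17 → 20,876 bottles.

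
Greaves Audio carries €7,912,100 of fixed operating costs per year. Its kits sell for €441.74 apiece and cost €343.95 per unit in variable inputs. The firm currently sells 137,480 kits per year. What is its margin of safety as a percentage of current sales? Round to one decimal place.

Each unit contributes €441.74 − €343.95 = €97.79. Break-even units = €7,912,100 ÷ €97.79 = 80,909.09; break-even revenue = 80,909.09 × €441.74 = €35,740,781.82.
Actual sales revenue = 137,480 × €441.74 = €60,730,415.20.
Margin of safety = (€60,730,415.20 − €35,740,781.82) ÷ €60,730,415.20 = 41.1%.

41.1%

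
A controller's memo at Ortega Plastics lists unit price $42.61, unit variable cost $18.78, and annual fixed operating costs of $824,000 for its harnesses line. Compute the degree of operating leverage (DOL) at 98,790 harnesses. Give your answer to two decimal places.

Contribution at this volume is 98,790 × $23.83 = $2,354,165.70.
Operating income = contribution − fixed costs = $2,354,165.70 − $824,000 = $1,530,165.70.
So DOL = total CM / EBIT = $2,354,165.70 / $1,530,165.70 = 1.5385.

1.54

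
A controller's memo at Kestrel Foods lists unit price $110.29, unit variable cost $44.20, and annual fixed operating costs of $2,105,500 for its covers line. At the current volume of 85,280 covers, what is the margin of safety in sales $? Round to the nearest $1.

$5,891,904

Unit CM = price − variable cost = $110.29 − $44.20 = $66.09. Break-even units = $2,105,500 ÷ $66.09 = 31,858.07; break-even revenue = 31,858.07 × $110.29 = $3,513,626.80.
Actual sales revenue = 85,280 × $110.29 = $9,405,531.20.
Margin of safety = $9,405,531.20 − $3,513,626.80 = $5,891,904.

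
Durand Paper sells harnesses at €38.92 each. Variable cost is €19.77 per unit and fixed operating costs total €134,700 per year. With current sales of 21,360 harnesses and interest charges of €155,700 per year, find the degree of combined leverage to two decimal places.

3.45

Contribution at this volume is 21,360 × €19.15 = €409,044.00.
Subtracting fixed costs: EBIT = €409,044.00 − €134,700 = €274,344.00. Interest = €155,700.00.
DOL = €409,044.00 ÷ €274,344.00 = 1.4910; DFL = €274,344.00 ÷ €118,644.00 = 2.3123.
DCL = DOL × DFL = 1.4910 × 2.3123 = 3.4476.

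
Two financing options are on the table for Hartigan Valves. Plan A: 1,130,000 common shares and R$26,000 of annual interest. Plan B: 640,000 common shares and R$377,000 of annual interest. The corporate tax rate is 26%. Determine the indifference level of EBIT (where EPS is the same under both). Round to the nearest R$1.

R$835,449

At indifference, (EBIT − 26,000)(1 − t)/1,130,000 = (EBIT − 377,000)(1 − t)/640,000.
The (1 − t) factor cancels: (EBIT − 26,000) × 640,000 = (EBIT − 377,000) × 1,130,000.
EBIT × (1,130,000 − 640,000) = 377,000 × 1,130,000 − 26,000 × 640,000 = 409,370,000,000, so EBIT = 409,370,000,000 ÷ 490,000 = 835,448.98.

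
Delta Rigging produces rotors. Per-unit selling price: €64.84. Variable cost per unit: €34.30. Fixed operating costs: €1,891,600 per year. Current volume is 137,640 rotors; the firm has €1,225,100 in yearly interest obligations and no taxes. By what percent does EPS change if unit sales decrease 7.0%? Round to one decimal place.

-27.1%

At 137,640 units, contribution = 137,640 × €30.54 = €4,203,525.60.
Subtracting fixed costs: EBIT = €4,203,525.60 − €1,891,600 = €2,311,925.60.
After interest of €1,225,100.00, pre-tax earnings = €1,086,825.60.
Degree of combined leverage = contribution ÷ (EBIT − I) = €4,203,525.60 ÷ €1,086,825.60 = 3.8677.
EPS therefore changes by 3.8677 × (-7.0%) = -27.1%.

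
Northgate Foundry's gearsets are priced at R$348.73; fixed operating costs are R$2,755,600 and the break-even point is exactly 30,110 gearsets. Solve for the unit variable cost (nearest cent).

R$257.21

Contribution per unit must be FC / Q = R$2,755,600 / 30,110 = R$91.5178.
Hence VC = price − CM = R$348.73 − R$91.5178 = R$257.21.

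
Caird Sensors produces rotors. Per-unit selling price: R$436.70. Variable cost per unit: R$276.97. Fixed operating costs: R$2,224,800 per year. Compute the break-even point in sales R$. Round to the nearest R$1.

Contribution margin per unit = R$436.70 − R$276.97 = R$159.73, a CM ratio of R$159.73 ÷ R$436.70 = 0.3658.
Break-even sales = FC ÷ CM ratio = R$2,224,800 × R$436.70 / R$159.73 = R$6,082,578.

R$6,082,578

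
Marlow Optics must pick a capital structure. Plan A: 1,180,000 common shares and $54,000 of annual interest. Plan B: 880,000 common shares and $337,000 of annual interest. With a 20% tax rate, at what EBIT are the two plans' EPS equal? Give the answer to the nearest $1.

$1,167,133

Set EPS_A = EPS_B: (EBIT − $54,000)(1 − 0.20) ÷ 1,180,000 = (EBIT − $337,000)(1 − 0.20) ÷ 880,000.
Cancelling (1 − t) and cross-multiplying: 880,000·(EBIT − 54,000) = 1,180,000·(EBIT − 337,000).
EBIT × (1,180,000 − 880,000) = 337,000 × 1,180,000 − 54,000 × 880,000 = 350,140,000,000, so EBIT = 350,140,000,000 ÷ 300,000 = 1,167,133.33.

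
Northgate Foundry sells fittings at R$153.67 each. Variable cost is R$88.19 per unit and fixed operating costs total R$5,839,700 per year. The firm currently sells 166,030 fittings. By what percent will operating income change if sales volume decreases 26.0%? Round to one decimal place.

At 166,030 units, contribution = 166,030 × R$65.48 = R$10,871,644.40.
EBIT = R$10,871,644.40 − R$5,839,700 = R$5,031,944.40.
Degree of operating leverage = R$10,871,644.40 / R$5,031,944.40 = 2.1605.
So EBIT moves 2.1605 × (-26.0%) = -56.2%.

-56.2%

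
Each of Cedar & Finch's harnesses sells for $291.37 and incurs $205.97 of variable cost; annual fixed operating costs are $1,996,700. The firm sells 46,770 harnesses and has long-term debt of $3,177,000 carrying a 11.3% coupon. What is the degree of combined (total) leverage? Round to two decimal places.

2.44

Total contribution margin = 46,770 × $85.40 = $3,994,158.00.
Subtracting fixed costs: EBIT = $3,994,158.00 − $1,996,700 = $1,997,458.00. Interest = $359,001.00.
DOL = $3,994,158.00 ÷ $1,997,458.00 = 1.9996; DFL = $1,997,458.00 ÷ $1,638,457.00 = 1.2191.
DCL = DOL × DFL = 1.9996 × 1.2191 = 2.4377.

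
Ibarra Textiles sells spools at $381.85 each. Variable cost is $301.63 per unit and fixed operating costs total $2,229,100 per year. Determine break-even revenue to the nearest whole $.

$10,610,594

Contribution margin per unit = $381.85 − $301.63 = $80.22, a CM ratio of $80.22 ÷ $381.85 = 0.2101.
Break-even sales = FC ÷ CM ratio = $2,229,100 × $381.85 / $80.22 = $10,610,594.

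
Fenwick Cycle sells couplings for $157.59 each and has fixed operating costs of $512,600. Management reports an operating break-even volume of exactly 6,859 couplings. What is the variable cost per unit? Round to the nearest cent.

At break-even, FC = Q × (P − VC), so P − VC = $512,600 ÷ 6,859 = $74.7339.
Variable cost per unit = $157.59 − $74.7339 = $82.86.

$82.86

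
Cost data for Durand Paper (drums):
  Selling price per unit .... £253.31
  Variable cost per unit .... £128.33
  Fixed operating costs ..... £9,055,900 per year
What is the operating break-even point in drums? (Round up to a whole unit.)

72,459 drums

Contribution margin per unit = £253.31 − £128.33 = £124.98.
Units to break even: £9,055,900 ÷ £124.98 = 72,458.79, rounded up to 72,459.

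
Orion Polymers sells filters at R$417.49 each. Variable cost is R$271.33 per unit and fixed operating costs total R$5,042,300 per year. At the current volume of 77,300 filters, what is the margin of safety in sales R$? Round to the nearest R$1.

Contribution margin per unit = R$417.49 − R$271.33 = R$146.16. Break-even units = R$5,042,300 ÷ R$146.16 = 34,498.49; break-even revenue = 34,498.49 × R$417.49 = R$14,402,776.59.
Actual sales revenue = 77,300 × R$417.49 = R$32,271,977.00.
Margin of safety = R$32,271,977.00 − R$14,402,776.59 = R$17,869,200.

R$17,869,200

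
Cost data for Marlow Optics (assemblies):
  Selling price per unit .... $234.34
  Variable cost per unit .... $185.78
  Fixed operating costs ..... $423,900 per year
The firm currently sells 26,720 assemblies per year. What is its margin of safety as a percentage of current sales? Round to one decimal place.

67.3%

Unit CM = price − variable cost = $234.34 − $185.78 = $48.56. Break-even units = $423,900 ÷ $48.56 = 8,729.41; break-even revenue = 8,729.41 × $234.34 = $2,045,649.22.
Actual sales revenue = 26,720 × $234.34 = $6,261,564.80.
Margin of safety = ($6,261,564.80 − $2,045,649.22) ÷ $6,261,564.80 = 67.3%.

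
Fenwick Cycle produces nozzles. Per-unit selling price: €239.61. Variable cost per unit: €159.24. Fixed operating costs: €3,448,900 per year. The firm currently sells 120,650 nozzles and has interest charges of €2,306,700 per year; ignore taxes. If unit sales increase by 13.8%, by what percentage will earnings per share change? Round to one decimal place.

+34.0%

Total contribution margin = 120,650 × €80.37 = €9,696,640.50.
Operating income = contribution − fixed costs = €9,696,640.50 − €3,448,900 = €6,247,740.50.
Interest = €2,306,700.00, so EBIT − I = €3,941,040.50.
Degree of combined leverage = contribution ÷ (EBIT − I) = €9,696,640.50 ÷ €3,941,040.50 = 2.4604.
EPS therefore changes by 2.4604 × (+13.8%) = +34.0%.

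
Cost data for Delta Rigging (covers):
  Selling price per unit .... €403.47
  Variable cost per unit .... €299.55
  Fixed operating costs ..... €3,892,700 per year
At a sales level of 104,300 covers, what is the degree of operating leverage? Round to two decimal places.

At 104,300 units, contribution = 104,300 × €103.92 = €10,838,856.00.
EBIT = €10,838,856.00 − €3,892,700 = €6,946,156.00.
Degree of operating leverage = €10,838,856.00 / €6,946,156.00 = 1.5604.

1.56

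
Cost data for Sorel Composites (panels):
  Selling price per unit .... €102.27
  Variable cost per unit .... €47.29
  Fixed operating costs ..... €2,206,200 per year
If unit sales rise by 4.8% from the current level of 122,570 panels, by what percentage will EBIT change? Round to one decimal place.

At 122,570 units, contribution = 122,570 × €54.98 = €6,738,898.60.
Operating income = contribution − fixed costs = €6,738,898.60 − €2,206,200 = €4,532,698.60.
Degree of operating leverage = €6,738,898.60 / €4,532,698.60 = 1.4867.
So EBIT moves 1.4867 × (+4.8%) = +7.1%.

+7.1%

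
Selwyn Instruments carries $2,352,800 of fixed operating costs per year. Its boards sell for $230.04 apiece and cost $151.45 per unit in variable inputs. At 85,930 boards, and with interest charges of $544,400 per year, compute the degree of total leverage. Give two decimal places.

1.75

At 85,930 units, contribution = 85,930 × $78.59 = $6,753,238.70.
Subtracting fixed costs: EBIT = $6,753,238.70 − $2,352,800 = $4,400,438.70. Interest = $544,400.00.
DOL = $6,753,238.70 ÷ $4,400,438.70 = 1.5347; DFL = $4,400,438.70 ÷ $3,856,038.70 = 1.1412.
Combined leverage = 1.5347 × 1.1412 = 1.7514.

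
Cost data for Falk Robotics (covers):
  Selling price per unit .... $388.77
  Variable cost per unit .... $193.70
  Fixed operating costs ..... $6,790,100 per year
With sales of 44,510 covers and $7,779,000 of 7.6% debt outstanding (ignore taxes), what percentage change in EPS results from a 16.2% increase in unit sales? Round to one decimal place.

+108.1%

Contribution at this volume is 44,510 × $195.07 = $8,682,565.70.
EBIT = $8,682,565.70 − $6,790,100 = $1,892,465.70.
After interest of $591,204.00, pre-tax earnings = $1,301,261.70.
DCL = total CM / (EBIT − I) = $8,682,565.70 / $1,301,261.70 = 6.6724.
EPS therefore changes by 6.6724 × (+16.2%) = +108.1%.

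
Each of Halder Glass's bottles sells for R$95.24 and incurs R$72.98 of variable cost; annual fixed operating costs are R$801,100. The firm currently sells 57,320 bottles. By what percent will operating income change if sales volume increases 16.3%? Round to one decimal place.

+43.8%

At 57,320 units, contribution = 57,320 × R$22.26 = R$1,275,943.20.
Operating income = contribution − fixed costs = R$1,275,943.20 − R$801,100 = R$474,843.20.
So DOL = total CM / EBIT = R$1,275,943.20 / R$474,843.20 = 2.6871.
So EBIT moves 2.6871 × (+16.3%) = +43.8%.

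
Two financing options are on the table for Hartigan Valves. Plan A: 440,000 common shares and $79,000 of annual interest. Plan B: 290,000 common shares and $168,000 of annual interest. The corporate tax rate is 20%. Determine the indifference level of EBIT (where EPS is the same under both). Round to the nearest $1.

Set EPS_A = EPS_B: (EBIT − $79,000)(1 − 0.20) ÷ 440,000 = (EBIT − $168,000)(1 − 0.20) ÷ 290,000.
Cancelling (1 − t) and cross-multiplying: 290,000·(EBIT − 79,000) = 440,000·(EBIT − 168,000).
EBIT × (440,000 − 290,000) = 168,000 × 440,000 − 79,000 × 290,000 = 51,010,000,000, so EBIT = 51,010,000,000 ÷ 150,000 = 340,066.67.

$340,067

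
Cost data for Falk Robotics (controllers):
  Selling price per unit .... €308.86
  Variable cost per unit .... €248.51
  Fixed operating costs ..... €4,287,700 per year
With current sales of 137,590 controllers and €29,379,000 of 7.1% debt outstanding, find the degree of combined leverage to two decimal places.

Total contribution margin = 137,590 × €60.35 = €8,303,556.50.
EBIT = €8,303,556.50 − €4,287,700 = €4,015,856.50. Interest = €2,085,909.00, so EBIT − I = €1,929,947.50.
Degree of total leverage = total CM / (EBIT − interest) = €8,303,556.50 / €1,929,947.50 = 4.3025.

4.30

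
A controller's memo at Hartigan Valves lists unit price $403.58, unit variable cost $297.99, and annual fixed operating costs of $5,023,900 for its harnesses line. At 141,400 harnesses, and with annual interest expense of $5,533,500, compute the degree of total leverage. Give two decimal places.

Contribution at this volume is 141,400 × $105.59 = $14,930,426.00.
Subtracting fixed costs: EBIT = $14,930,426.00 − $5,023,900 = $9,906,526.00. Interest = $5,533,500.00.
DOL = $14,930,426.00 ÷ $9,906,526.00 = 1.5071; DFL = $9,906,526.00 ÷ $4,373,026.00 = 2.2654.
DCL = DOL × DFL = 1.5071 × 2.2654 = 3.4142.

3.41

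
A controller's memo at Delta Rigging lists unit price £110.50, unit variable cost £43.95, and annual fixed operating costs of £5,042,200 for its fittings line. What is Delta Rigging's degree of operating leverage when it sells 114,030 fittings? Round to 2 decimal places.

At 114,030 units, contribution = 114,030 × £66.55 = £7,588,696.50.
EBIT = £7,588,696.50 − £5,042,200 = £2,546,496.50.
DOL = contribution ÷ EBIT = £7,588,696.50 ÷ £2,546,496.50 = 2.9801.

2.98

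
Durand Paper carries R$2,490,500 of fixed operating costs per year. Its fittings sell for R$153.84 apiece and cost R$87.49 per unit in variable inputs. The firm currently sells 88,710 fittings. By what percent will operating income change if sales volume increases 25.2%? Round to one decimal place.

+43.7%

Total contribution margin = 88,710 × R$66.35 = R$5,885,908.50.
Subtracting fixed costs: EBIT = R$5,885,908.50 − R$2,490,500 = R$3,395,408.50.
So DOL = total CM / EBIT = R$5,885,908.50 / R$3,395,408.50 = 1.7335.
%ΔEBIT = DOL × %ΔSales = 1.7335 × +25.2% = +43.7%.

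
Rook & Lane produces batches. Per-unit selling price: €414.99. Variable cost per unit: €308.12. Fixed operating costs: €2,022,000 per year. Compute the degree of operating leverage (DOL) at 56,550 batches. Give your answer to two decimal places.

At 56,550 units, contribution = 56,550 × €106.87 = €6,043,498.50.
Operating income = contribution − fixed costs = €6,043,498.50 − €2,022,000 = €4,021,498.50.
DOL = contribution ÷ EBIT = €6,043,498.50 ÷ €4,021,498.50 = 1.5028.

1.50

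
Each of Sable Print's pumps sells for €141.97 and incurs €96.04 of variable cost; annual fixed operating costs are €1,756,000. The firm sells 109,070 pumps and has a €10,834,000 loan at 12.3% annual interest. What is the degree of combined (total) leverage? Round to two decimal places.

Contribution at this volume is 109,070 × €45.93 = €5,009,585.10.
Subtracting fixed costs: EBIT = €5,009,585.10 − €1,756,000 = €3,253,585.10. Interest = €1,332,582.00.
DOL = €5,009,585.10 ÷ €3,253,585.10 = 1.5397; DFL = €3,253,585.10 ÷ €1,921,003.10 = 1.6937.
DCL = DOL × DFL = 1.5397 × 1.6937 = 2.6078.

2.61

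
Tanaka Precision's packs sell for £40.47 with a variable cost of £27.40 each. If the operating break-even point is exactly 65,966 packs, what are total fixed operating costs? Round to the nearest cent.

Each unit contributes £40.47 − £27.40 = £13.07.
Since BE = FC / CM, FC = 65,966 × £13.07 = £862,175.62.

£862,175.62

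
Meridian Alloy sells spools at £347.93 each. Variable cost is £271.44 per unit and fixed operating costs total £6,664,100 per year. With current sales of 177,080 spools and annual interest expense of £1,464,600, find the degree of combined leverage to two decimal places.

2.50

Total contribution margin = 177,080 × £76.49 = £13,544,849.20.
Operating income = contribution − fixed costs = £13,544,849.20 − £6,664,100 = £6,880,749.20. Interest = £1,464,600.00, so EBIT − I = £5,416,149.20.
DCL = contribution ÷ (EBIT − I) = £13,544,849.20 ÷ £5,416,149.20 = 2.5008.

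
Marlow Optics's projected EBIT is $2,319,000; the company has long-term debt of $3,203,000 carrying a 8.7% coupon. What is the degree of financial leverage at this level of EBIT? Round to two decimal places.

1.14

Annual interest charges come to $278,661.00.
Degree of financial leverage = EBIT / (EBIT − interest) = $2,319,000 / $2,040,339.00 = 1.1366.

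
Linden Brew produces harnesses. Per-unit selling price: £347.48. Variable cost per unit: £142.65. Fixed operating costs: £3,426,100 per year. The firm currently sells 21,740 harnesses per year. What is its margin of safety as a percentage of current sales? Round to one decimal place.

23.1%

Contribution margin per unit = £347.48 − £142.65 = £204.83. Break-even units = £3,426,100 ÷ £204.83 = 16,726.55; break-even revenue = 16,726.55 × £347.48 = £5,812,142.89.
Current sales = 21,740 × £347.48 = £7,554,215.20.
Margin of safety = (£7,554,215.20 − £5,812,142.89) ÷ £7,554,215.20 = 23.1%.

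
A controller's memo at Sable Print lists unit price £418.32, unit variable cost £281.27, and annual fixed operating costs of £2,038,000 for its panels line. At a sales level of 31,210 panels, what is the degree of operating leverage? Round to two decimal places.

Contribution at this volume is 31,210 × £137.05 = £4,277,330.50.
Operating income = contribution − fixed costs = £4,277,330.50 − £2,038,000 = £2,239,330.50.
DOL = contribution ÷ EBIT = £4,277,330.50 ÷ £2,239,330.50 = 1.9101.

1.91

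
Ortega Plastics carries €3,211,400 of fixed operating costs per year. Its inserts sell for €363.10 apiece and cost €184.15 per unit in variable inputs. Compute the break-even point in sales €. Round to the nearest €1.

€6,516,118

Contribution margin per unit = €363.10 − €184.15 = €178.95, a CM ratio of €178.95 ÷ €363.10 = 0.4928.
Break-even sales = FC ÷ CM ratio = €3,211,400 × €363.10 / €178.95 = €6,516,118.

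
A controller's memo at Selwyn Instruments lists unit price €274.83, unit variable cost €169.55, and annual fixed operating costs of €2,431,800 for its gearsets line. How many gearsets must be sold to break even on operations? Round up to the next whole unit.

Contribution margin per unit = €274.83 − €169.55 = €105.28.
Units to break even: €2,431,800 ÷ €105.28 = 23,098.40, rounded up to 23,099.

23,099 gearsets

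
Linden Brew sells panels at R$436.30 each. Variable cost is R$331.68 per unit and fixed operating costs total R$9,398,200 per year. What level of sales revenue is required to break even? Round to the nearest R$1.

R$39,193,602

CM per unit = R$436.30 − R$331.68 = R$104.62; CM ratio = R$104.62 / R$436.30 = 0.2398.
Break-even revenue = fixed costs × price ÷ CM = R$9,398,200 × R$436.30 ÷ R$104.62 = R$39,193,602.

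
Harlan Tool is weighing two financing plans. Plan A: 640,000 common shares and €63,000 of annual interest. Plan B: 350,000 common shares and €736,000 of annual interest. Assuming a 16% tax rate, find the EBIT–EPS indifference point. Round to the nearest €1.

At indifference, (EBIT − 63,000)(1 − t)/640,000 = (EBIT − 736,000)(1 − t)/350,000.
Cancelling (1 − t) and cross-multiplying: 350,000·(EBIT − 63,000) = 640,000·(EBIT − 736,000).
EBIT × (640,000 − 350,000) = 736,000 × 640,000 − 63,000 × 350,000 = 448,990,000,000, so EBIT = 448,990,000,000 ÷ 290,000 = 1,548,241.38.

€1,548,241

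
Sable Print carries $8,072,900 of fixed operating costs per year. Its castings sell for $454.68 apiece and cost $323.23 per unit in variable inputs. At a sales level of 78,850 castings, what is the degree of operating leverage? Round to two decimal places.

4.52

Contribution at this volume is 78,850 × $131.45 = $10,364,832.50.
Operating income = contribution − fixed costs = $10,364,832.50 − $8,072,900 = $2,291,932.50.
So DOL = total CM / EBIT = $10,364,832.50 / $2,291,932.50 = 4.5223.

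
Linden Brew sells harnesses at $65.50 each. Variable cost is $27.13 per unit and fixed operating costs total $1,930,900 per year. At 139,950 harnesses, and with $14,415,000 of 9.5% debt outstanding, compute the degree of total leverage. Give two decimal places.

2.59

Total contribution margin = 139,950 × $38.37 = $5,369,881.50.
EBIT = $5,369,881.50 − $1,930,900 = $3,438,981.50. Interest = $1,369,425.00.
DOL = $5,369,881.50 ÷ $3,438,981.50 = 1.5615; DFL = $3,438,981.50 ÷ $2,069,556.50 = 1.6617.
Combined leverage = 1.5615 × 1.6617 = 2.5947.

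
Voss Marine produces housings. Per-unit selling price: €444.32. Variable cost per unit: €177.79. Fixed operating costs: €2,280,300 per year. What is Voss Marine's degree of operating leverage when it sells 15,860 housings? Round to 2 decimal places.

Total contribution margin = 15,860 × €266.53 = €4,227,165.80.
EBIT = €4,227,165.80 − €2,280,300 = €1,946,865.80.
So DOL = total CM / EBIT = €4,227,165.80 / €1,946,865.80 = 2.1713.

2.17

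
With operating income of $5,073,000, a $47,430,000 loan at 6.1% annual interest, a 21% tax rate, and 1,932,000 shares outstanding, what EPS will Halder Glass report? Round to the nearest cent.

Pre-tax income = $5,073,000 − $2,893,230.00 = $2,179,770.00.
Net income = $2,179,770.00 × (1 − 0.21) = $1,722,018.30.
EPS = $1,722,018.30 ÷ 1,932,000 = $0.89.

$0.89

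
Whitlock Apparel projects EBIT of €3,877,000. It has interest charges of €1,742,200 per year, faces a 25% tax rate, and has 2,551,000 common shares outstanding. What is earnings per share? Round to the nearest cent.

Interest = €1,742,200.00, so EBT = €3,877,000 − €1,742,200.00 = €2,134,800.00.
Net income = €2,134,800.00 × (1 − 0.25) = €1,601,100.00.
EPS = €1,601,100.00 ÷ 2,551,000 = €0.63.

€0.63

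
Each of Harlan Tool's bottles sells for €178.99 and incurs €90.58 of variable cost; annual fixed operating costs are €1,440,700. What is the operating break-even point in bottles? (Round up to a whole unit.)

Each unit contributes €178.99 − €90.58 = €88.41.
Break-even volume = fixed costs ÷ CM per unit = €1,440,700 ÷ €88.41 = 16,295.67, so 16,296 bottles.

16,296 bottles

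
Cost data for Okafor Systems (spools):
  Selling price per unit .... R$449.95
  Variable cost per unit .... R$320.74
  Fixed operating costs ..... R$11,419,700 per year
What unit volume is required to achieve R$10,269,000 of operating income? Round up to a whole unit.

Contribution margin per unit = R$449.95 − R$320.74 = R$129.21.
Units = (FC + target) / CM = (R$11,419,700 + R$10,269,000) / R$129.21 = 167,856.20, so 167,857 spools.

167,857 spools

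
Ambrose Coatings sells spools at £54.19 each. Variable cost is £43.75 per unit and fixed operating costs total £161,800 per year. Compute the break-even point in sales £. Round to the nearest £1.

CM per unit = £54.19 − £43.75 = £10.44; CM ratio = £10.44 / £54.19 = 0.1927.
Break-even sales = FC ÷ CM ratio = £161,800 × £54.19 / £10.44 = £839,841.

£839,841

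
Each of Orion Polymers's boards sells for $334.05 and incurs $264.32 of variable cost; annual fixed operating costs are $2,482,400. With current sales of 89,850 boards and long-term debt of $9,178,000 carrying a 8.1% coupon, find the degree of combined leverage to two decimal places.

2.06

Total contribution margin = 89,850 × $69.73 = $6,265,240.50.
Operating income = contribution − fixed costs = $6,265,240.50 − $2,482,400 = $3,782,840.50. Interest = $743,418.00.
DOL = $6,265,240.50 ÷ $3,782,840.50 = 1.6562; DFL = $3,782,840.50 ÷ $3,039,422.50 = 1.2446.
DCL = DOL × DFL = 1.6562 × 1.2446 = 2.0613.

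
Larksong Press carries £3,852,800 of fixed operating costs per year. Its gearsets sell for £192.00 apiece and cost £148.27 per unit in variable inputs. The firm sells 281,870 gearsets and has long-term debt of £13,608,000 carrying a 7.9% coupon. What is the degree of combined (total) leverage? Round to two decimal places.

1.67

At 281,870 units, contribution = 281,870 × £43.73 = £12,326,175.10.
EBIT = £12,326,175.10 − £3,852,800 = £8,473,375.10. Interest = £1,075,032.00.
DOL = £12,326,175.10 ÷ £8,473,375.10 = 1.4547; DFL = £8,473,375.10 ÷ £7,398,343.10 = 1.1453.
Combined leverage = 1.4547 × 1.1453 = 1.6661.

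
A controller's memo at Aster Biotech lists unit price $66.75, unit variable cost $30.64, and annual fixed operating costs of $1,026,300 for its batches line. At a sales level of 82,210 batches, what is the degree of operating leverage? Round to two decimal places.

1.53

At 82,210 units, contribution = 82,210 × $36.11 = $2,968,603.10.
Operating income = contribution − fixed costs = $2,968,603.10 − $1,026,300 = $1,942,303.10.
So DOL = total CM / EBIT = $2,968,603.10 / $1,942,303.10 = 1.5284.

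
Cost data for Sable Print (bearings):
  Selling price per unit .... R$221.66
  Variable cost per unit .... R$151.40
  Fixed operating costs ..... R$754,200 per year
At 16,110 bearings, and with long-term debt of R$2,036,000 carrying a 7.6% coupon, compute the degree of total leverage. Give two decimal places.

Total contribution margin = 16,110 × R$70.26 = R$1,131,888.60.
Subtracting fixed costs: EBIT = R$1,131,888.60 − R$754,200 = R$377,688.60. Interest = R$154,736.00.
DOL = R$1,131,888.60 ÷ R$377,688.60 = 2.9969; DFL = R$377,688.60 ÷ R$222,952.60 = 1.6940.
Combined leverage = 2.9969 × 1.6940 = 5.0767.

5.08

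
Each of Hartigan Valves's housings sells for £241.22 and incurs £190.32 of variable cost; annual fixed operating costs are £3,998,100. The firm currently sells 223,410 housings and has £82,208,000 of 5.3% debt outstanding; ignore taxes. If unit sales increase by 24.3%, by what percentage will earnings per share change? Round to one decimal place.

+91.6%

Contribution at this volume is 223,410 × £50.90 = £11,371,569.00.
EBIT = £11,371,569.00 − £3,998,100 = £7,373,469.00.
Interest = £4,357,024.00, so EBIT − I = £3,016,445.00.
Degree of combined leverage = contribution ÷ (EBIT − I) = £11,371,569.00 ÷ £3,016,445.00 = 3.7699.
%ΔEPS = DCL × %ΔSales = 3.7699 × +24.3% = +91.6%.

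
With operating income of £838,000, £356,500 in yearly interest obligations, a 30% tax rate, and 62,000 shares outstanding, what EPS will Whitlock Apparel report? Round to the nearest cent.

Interest = £356,500.00, so EBT = £838,000 − £356,500.00 = £481,500.00.
After tax at 30%: net income = £481,500.00 × 0.70 = £337,050.00.
EPS = £337,050.00 ÷ 62,000 = £5.44.

£5.44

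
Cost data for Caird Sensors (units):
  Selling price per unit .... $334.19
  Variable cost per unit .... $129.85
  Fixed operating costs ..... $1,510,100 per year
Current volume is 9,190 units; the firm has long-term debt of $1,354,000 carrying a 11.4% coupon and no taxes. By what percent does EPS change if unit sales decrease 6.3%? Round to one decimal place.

-55.4%

At 9,190 units, contribution = 9,190 × $204.34 = $1,877,884.60.
EBIT = $1,877,884.60 − $1,510,100 = $367,784.60.
Interest = $154,356.00, so EBIT − I = $213,428.60.
DCL = total CM / (EBIT − I) = $1,877,884.60 / $213,428.60 = 8.7987.
%ΔEPS = DCL × %ΔSales = 8.7987 × -6.3% = -55.4%.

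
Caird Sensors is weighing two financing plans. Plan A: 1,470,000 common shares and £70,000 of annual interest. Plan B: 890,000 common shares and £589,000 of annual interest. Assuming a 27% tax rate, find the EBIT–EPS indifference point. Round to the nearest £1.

£1,385,397

At indifference, (EBIT − 70,000)(1 − t)/1,470,000 = (EBIT − 589,000)(1 − t)/890,000.
The (1 − t) factor cancels: (EBIT − 70,000) × 890,000 = (EBIT − 589,000) × 1,470,000.
Solving, EBIT = (589,000·1,470,000 − 70,000·890,000) / (1,470,000 − 890,000) = 803,530,000,000 / 580,000 = 1,385,396.55.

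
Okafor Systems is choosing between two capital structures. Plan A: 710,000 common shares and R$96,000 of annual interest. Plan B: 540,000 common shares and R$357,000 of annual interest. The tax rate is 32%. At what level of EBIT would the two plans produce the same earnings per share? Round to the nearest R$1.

Set EPS_A = EPS_B: (EBIT − R$96,000)(1 − 0.32) ÷ 710,000 = (EBIT − R$357,000)(1 − 0.32) ÷ 540,000.
The (1 − t) factor cancels: (EBIT − 96,000) × 540,000 = (EBIT − 357,000) × 710,000.
EBIT × (710,000 − 540,000) = 357,000 × 710,000 − 96,000 × 540,000 = 201,630,000,000, so EBIT = 201,630,000,000 ÷ 170,000 = 1,186,058.82.

R$1,186,059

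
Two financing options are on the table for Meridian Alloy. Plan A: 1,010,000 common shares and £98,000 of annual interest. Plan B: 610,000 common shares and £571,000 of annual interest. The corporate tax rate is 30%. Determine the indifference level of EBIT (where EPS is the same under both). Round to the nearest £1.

£1,292,325

At indifference, (EBIT − 98,000)(1 − t)/1,010,000 = (EBIT − 571,000)(1 − t)/610,000.
The (1 − t) factor cancels: (EBIT − 98,000) × 610,000 = (EBIT − 571,000) × 1,010,000.
Solving, EBIT = (571,000·1,010,000 − 98,000·610,000) / (1,010,000 − 610,000) = 516,930,000,000 / 400,000 = 1,292,325.00.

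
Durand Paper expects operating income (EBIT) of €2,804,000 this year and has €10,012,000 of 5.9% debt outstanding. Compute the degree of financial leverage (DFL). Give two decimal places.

Annual interest charges come to €590,708.00.
Degree of financial leverage = EBIT / (EBIT − interest) = €2,804,000 / €2,213,292.00 = 1.2669.

1.27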